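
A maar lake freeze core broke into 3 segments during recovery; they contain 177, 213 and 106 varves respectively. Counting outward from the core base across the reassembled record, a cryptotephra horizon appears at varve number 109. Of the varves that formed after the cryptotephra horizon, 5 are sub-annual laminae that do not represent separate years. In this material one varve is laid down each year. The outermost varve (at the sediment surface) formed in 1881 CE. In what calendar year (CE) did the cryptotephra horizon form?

1499 CE

Total varves = 177 + 213 + 106 = 496.
Between varve 109 and the sediment surface there are 496 − 109 = 387 varves.
Excluding 5 false varves: 387 − 5 = 382.
The varve at the sediment surface is 1881 CE, so the cryptotephra horizon dates to 1881 − 382 = 1499 CE.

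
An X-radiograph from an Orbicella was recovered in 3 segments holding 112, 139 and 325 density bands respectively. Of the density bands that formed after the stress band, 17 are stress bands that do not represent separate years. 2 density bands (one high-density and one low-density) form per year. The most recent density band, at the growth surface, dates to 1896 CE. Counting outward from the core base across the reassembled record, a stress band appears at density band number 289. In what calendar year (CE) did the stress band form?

Total density bands = 112 + 139 + 325 = 576.
Between density band 289 and the growth surface there are 576 − 289 = 287 density bands.
287 − 17 false = 270 true density bands after the stress band.
Dividing by 2 density bands per year: 270 / 2 = 135 years.
Counting back 135 years from 1896 CE places the stress band in 1896 − 135 = 1761 CE.

1761 CE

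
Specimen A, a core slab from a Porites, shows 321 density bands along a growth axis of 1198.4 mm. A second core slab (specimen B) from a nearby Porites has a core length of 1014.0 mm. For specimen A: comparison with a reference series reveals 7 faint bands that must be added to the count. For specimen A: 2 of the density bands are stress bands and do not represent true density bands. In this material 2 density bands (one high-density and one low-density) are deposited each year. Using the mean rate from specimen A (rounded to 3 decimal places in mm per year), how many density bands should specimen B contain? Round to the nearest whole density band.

Specimen A: adjusted count: 321 − 2 + 7 = 326 density bands.
Specimen A: dividing by 2 density bands per year: 326 / 2 = 163 years.
A: Extension rate ≈ 1198.4 / 163 = 7.352 mm/yr.
For B, 1014.0 / 7.352 = 137.92 years; at 2 density bands per year that is 137.92 × 2 ≈ 276 density bands.

276 density bands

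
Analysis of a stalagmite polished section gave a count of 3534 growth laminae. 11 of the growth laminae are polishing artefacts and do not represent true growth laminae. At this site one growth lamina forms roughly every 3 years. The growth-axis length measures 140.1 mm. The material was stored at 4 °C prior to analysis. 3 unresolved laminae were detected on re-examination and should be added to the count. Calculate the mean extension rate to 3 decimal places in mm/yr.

0.013 mm/yr

True growth lamina count = 3534 − 11 + 3 = 3526.
At 3 years per growth lamina, 3526 × 3 = 10578 years.
140.1 mm over 10578 years gives 140.1 / 10578 ≈ 0.013 mm/yr.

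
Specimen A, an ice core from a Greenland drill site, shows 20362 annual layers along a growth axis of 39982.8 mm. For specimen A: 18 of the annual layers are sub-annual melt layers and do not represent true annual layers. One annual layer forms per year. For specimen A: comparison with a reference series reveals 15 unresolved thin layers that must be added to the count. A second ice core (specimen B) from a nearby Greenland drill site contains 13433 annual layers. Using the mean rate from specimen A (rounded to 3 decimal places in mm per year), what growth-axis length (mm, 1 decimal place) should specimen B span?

Specimen A: after corrections the count is 20362 − 18 + 15 = 20359 annual layers.
A: 39982.8 mm over 20359 years gives 39982.8 / 20359 ≈ 1.964 mm per year.
For B, 1.964 mm/year × 13433 years = 26382.4 mm.

26382.4 mm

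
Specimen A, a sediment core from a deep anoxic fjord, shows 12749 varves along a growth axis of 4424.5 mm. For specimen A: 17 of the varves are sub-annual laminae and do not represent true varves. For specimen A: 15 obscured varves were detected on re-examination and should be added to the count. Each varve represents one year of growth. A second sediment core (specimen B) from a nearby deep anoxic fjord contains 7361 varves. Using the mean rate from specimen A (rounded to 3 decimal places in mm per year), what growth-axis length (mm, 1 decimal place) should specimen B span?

2554.3 mm

Specimen A: true varve count = 12749 − 17 + 15 = 12747.
A: Mean rate = 4424.5 mm / 12747 years ≈ 0.347 mm/year.
For B, 0.347 mm/year × 7361 years = 2554.3 mm.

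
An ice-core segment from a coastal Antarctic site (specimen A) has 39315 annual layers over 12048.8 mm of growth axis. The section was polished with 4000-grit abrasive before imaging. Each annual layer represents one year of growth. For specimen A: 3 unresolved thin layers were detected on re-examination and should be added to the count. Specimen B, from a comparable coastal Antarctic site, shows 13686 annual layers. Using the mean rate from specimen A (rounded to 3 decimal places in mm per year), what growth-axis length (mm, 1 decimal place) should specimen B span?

4187.9 mm

Specimen A: true annual layer count = 39315 + 3 = 39318.
A: Mean rate = 12048.8 mm / 39318 years ≈ 0.306 mm/year.
For B, 0.306 mm/year × 13686 years = 4187.9 mm.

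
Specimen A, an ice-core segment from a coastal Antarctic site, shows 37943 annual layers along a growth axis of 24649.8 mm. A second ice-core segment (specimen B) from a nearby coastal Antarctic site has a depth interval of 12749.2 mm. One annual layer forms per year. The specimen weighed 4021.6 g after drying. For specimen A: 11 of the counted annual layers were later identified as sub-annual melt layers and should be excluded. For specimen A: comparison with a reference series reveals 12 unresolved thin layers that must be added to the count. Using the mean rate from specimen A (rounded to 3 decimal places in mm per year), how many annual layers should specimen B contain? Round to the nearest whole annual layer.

Specimen A: correcting the raw count gives 37943 − 11 + 12 = 37944 true annual layers.
A: 24649.8 mm over 37944 years gives 24649.8 / 37944 ≈ 0.650 mm/year.
B spans 12749.2 / 0.650 = 19614.15 years ≈ 19614 annual layers.

19614 annual layers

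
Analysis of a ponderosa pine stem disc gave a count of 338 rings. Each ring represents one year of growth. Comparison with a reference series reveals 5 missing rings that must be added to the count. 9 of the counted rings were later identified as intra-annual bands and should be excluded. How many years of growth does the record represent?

True ring count = 338 − 9 + 5 = 334.
With a one-to-one ring periodicity this is 334 years.

334 yr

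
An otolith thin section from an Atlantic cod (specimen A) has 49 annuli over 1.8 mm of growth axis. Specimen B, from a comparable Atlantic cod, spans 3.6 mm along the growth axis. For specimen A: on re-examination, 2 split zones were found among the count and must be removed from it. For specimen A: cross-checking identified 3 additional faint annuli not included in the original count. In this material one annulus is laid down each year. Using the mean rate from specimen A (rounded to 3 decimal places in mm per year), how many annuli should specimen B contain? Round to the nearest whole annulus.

100 annuli

Specimen A: adjusted count: 49 − 2 + 3 = 50 annuli.
A: Mean rate = 1.8 mm / 50 years ≈ 0.036 mm/yr.
Specimen B: 3.6 mm / 0.036 mm per year = 100.00 years ≈ 100 annuli.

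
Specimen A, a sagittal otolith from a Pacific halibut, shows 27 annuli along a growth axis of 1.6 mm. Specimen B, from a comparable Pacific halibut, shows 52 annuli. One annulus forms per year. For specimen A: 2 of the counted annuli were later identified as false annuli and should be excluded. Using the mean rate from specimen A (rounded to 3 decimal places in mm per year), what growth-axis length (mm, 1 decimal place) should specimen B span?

Specimen A: true annulus count = 27 − 2 = 25.
A: Extension rate ≈ 1.6 / 25 = 0.064 mm per year.
Length of B = 0.064 × 52 = 3.3 mm.

3.3 mm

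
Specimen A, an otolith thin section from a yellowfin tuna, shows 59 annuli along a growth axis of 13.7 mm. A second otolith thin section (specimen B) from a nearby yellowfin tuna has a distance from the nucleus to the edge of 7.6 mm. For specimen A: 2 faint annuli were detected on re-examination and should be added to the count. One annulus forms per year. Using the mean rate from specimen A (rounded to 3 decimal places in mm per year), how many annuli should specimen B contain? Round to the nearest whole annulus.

34 annuli

Specimen A: adjusted count: 59 + 2 = 61 annuli.
A: 13.7 mm over 61 years gives 13.7 / 61 ≈ 0.225 mm/yr.
Specimen B: 7.6 mm / 0.225 mm per year = 33.78 years ≈ 34 annuli.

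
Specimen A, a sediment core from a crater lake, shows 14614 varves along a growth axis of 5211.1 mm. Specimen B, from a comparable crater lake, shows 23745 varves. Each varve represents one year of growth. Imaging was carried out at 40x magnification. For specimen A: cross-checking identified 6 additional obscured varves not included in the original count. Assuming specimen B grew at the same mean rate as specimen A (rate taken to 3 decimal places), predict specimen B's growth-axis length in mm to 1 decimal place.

8453.2 mm

Specimen A: correcting the raw count gives 14614 + 6 = 14620 true varves.
A: 5211.1 mm over 14620 years gives 5211.1 / 14620 ≈ 0.356 mm per year.
Length of B = 0.356 × 23745 = 8453.2 mm.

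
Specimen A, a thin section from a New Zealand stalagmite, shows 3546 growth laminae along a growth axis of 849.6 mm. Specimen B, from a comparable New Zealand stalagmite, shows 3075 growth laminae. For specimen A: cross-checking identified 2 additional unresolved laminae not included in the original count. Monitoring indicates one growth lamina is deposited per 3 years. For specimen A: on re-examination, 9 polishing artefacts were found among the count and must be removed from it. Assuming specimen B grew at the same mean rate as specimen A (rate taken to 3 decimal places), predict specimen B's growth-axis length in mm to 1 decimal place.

738.0 mm

Specimen A: after corrections the count is 3546 − 9 + 2 = 3539 growth laminae.
Specimen A: at 3 years per growth lamina, 3539 × 3 = 10617 years.
A: Extension rate ≈ 849.6 / 10617 = 0.080 mm per year.
Specimen B: at 3 years per growth lamina, 3075 × 3 = 9225 years. For B, 0.080 mm/year × 9225 years = 738.0 mm.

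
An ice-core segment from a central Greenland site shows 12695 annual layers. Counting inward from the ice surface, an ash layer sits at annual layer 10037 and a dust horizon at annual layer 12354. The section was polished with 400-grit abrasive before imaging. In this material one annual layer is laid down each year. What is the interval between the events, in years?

The two markers are separated by 12354 − 10037 = 2317 annual layers.
One annual layer per year makes the interval 2317 years.

2317 years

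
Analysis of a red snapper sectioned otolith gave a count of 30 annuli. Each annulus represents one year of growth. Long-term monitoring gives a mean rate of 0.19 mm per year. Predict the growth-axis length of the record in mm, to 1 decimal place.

5.7 mm

30 years of growth are recorded.
30 years at 0.19 mm/year gives 0.19 × 30 = 5.7 mm.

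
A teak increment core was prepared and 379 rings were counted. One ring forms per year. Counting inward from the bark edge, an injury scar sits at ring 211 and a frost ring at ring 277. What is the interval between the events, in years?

The two markers are separated by 277 − 211 = 66 rings.
One ring per year makes the interval 66 years.

66 years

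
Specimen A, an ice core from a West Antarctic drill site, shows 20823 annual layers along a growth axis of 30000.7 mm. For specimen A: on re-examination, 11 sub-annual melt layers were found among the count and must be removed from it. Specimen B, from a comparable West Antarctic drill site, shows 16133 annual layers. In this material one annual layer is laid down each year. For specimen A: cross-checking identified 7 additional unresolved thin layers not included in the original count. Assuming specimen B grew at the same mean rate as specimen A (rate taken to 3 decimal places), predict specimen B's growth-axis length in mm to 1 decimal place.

23247.7 mm

Specimen A: after corrections the count is 20823 − 11 + 7 = 20819 annual layers.
A: Extension rate ≈ 30000.7 / 20819 = 1.441 mm per year.
B's length ≈ 1.441 × 16133 = 23247.7 mm.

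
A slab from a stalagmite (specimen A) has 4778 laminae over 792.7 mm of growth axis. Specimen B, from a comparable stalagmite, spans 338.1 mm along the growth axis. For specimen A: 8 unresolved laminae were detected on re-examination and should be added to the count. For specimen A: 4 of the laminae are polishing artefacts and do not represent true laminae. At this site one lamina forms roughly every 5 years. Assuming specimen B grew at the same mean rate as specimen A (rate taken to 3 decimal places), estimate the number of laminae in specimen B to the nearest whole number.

Specimen A: adjusted count: 4778 − 4 + 8 = 4782 laminae.
Specimen A: at 5 years per lamina, 4782 × 5 = 23910 years.
A: 792.7 mm over 23910 years gives 792.7 / 23910 ≈ 0.033 mm per year.
For B, 338.1 / 0.033 = 10245.45 years; at 5 years per lamina that is 10245.45 / 5 ≈ 2049 laminae.

2049 laminae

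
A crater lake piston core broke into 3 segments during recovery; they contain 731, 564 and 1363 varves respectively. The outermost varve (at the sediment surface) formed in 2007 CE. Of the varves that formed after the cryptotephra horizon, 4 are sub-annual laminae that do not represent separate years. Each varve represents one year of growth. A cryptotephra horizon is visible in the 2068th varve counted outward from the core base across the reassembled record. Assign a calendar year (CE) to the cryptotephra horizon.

Total varves = 731 + 564 + 1363 = 2658.
2658 − 2068 = 590 varves lie beyond the cryptotephra horizon toward the sediment surface.
590 − 4 false = 586 true varves after the cryptotephra horizon.
Counting back 586 years from 2007 CE places the cryptotephra horizon in 2007 − 586 = 1421 CE.

1421 CE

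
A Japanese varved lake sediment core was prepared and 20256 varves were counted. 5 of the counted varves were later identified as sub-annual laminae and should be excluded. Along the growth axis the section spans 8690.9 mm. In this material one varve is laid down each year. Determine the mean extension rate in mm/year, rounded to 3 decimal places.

0.429 mm/year

Correcting the raw count gives 20256 − 5 = 20251 true varves.
Extension rate ≈ 8690.9 / 20251 = 0.429 mm/year.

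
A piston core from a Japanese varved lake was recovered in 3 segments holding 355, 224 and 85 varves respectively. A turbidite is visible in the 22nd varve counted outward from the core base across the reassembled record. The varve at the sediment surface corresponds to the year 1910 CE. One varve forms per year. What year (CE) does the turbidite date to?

Total varves = 355 + 224 + 85 = 664.
Between varve 22 and the sediment surface there are 664 − 22 = 642 varves.
Counting back 642 years from 1910 CE places the turbidite in 1910 − 642 = 1268 CE.

1268 CE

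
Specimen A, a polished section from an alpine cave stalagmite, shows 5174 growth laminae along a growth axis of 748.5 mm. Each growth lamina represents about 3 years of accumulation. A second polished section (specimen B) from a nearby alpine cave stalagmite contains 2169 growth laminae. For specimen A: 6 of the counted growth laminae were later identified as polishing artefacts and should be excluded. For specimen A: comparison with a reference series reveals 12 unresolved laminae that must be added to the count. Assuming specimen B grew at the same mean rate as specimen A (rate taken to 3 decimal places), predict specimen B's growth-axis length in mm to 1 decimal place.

312.3 mm

Specimen A: adjusted count: 5174 − 6 + 12 = 5180 growth laminae.
Specimen A: at 3 years per growth lamina, 5180 × 3 = 15540 years.
A: 748.5 mm over 15540 years gives 748.5 / 15540 ≈ 0.048 mm per year.
Specimen B: 2169 growth laminae at 3 years each span 2169 × 3 = 6507 years. Length of B = 0.048 × 6507 = 312.3 mm.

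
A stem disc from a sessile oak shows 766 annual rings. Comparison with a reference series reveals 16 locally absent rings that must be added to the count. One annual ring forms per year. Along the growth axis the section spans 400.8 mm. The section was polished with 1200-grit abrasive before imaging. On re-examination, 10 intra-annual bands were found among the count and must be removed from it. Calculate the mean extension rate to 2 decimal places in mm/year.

Adjusted count: 766 − 10 + 16 = 772 annual rings.
400.8 mm over 772 years gives 400.8 / 772 ≈ 0.52 mm/year.

0.52 mm/year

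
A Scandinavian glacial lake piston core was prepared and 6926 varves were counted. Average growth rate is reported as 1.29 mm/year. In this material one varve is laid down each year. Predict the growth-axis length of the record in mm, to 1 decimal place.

6926 years of growth are recorded.
6926 years at 1.29 mm/year gives 1.29 × 6926 = 8934.5 mm.

8934.5 mm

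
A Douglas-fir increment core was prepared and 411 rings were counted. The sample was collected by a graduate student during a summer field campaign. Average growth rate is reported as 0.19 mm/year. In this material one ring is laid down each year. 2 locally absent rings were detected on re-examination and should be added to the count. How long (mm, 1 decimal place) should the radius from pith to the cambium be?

Adjusted count: 411 + 2 = 413 rings.
413 years at 0.19 mm/year gives 0.19 × 413 = 78.5 mm.

78.5 mm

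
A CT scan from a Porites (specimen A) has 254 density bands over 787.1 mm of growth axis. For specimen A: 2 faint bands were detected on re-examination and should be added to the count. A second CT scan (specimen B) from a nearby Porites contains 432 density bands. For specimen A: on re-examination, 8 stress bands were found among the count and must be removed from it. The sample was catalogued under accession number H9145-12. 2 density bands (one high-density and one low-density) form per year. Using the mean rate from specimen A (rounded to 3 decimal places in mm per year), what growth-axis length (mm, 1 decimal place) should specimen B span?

Specimen A: after corrections the count is 254 − 8 + 2 = 248 density bands.
Specimen A: with 2 density bands per year, 248 / 2 = 124 years.
A: Extension rate ≈ 787.1 / 124 = 6.348 mm/yr.
Specimen B: with 2 density bands per year, 432 / 2 = 216 years. Length of B = 6.348 × 216 = 1371.2 mm.

1371.2 mm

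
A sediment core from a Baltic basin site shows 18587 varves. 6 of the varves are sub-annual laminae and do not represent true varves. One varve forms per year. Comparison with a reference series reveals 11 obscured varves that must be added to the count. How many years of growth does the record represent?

18592 years

Adjusted count: 18587 − 6 + 11 = 18592 varves.
With a one-to-one varve periodicity this is 18592 years.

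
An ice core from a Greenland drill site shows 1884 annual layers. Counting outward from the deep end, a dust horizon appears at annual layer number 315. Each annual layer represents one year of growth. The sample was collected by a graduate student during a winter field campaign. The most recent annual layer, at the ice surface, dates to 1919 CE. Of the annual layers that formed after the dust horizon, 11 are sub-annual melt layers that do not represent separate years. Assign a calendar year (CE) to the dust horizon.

The dust horizon sits at annual layer 315 from the deep end, so 1884 − 315 = 1569 annual layers formed after it.
Removing the 11 false annual layers leaves 1569 − 11 = 1558 true annual layers beyond the dust horizon.
1919 − 1558 = 361 CE.

361 CE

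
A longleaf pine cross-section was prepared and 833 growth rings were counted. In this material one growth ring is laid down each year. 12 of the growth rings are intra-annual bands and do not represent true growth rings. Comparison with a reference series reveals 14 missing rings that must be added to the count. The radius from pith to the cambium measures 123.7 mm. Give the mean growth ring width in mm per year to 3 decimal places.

Adjusted count: 833 − 12 + 14 = 835 growth rings.
Mean rate = 123.7 mm / 835 years ≈ 0.148 mm per year.

0.148 mm per year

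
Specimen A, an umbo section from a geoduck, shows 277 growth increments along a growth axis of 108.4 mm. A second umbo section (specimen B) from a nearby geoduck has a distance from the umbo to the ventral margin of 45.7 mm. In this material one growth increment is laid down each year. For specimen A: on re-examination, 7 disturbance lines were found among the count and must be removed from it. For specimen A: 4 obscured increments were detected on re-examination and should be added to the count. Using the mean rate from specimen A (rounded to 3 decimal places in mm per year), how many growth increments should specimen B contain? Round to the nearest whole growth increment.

Specimen A: after corrections the count is 277 − 7 + 4 = 274 growth increments.
A: 108.4 mm over 274 years gives 108.4 / 274 ≈ 0.396 mm per year.
Specimen B: 45.7 mm / 0.396 mm per year = 115.40 years ≈ 115 growth increments.

115 growth increments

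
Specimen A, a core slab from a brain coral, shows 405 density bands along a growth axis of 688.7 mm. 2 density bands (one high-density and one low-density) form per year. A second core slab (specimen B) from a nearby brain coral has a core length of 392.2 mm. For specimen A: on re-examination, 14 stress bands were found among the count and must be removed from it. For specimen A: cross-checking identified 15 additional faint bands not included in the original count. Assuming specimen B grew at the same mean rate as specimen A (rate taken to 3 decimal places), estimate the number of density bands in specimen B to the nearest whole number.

Specimen A: correcting the raw count gives 405 − 14 + 15 = 406 true density bands.
Specimen A: 406 density bands at 2 per year is 406 / 2 = 203 years.
A: Extension rate ≈ 688.7 / 203 = 3.393 mm per year.
For B, 392.2 / 3.393 = 115.59 years; at 2 density bands per year that is 115.59 × 2 ≈ 231 density bands.

231 density bands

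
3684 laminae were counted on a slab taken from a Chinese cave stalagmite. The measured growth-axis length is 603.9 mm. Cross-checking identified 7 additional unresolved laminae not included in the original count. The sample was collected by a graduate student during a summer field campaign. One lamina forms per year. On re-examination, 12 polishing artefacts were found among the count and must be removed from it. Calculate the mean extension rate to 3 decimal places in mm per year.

Adjusted count: 3684 − 12 + 7 = 3679 laminae.
Mean rate = 603.9 mm / 3679 years ≈ 0.164 mm per year.

0.164 mm per year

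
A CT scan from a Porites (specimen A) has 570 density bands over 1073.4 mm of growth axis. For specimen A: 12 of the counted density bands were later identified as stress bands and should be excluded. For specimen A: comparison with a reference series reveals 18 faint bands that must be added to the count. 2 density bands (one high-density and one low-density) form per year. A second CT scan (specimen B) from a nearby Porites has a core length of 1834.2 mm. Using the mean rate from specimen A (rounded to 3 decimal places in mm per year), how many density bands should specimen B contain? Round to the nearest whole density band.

Specimen A: after corrections the count is 570 − 12 + 18 = 576 density bands.
Specimen A: with 2 density bands per year, 576 / 2 = 288 years.
A: 1073.4 mm over 288 years gives 1073.4 / 288 ≈ 3.727 mm per year.
For B, 1834.2 / 3.727 = 492.14 years; at 2 density bands per year that is 492.14 × 2 ≈ 984 density bands.

984 density bands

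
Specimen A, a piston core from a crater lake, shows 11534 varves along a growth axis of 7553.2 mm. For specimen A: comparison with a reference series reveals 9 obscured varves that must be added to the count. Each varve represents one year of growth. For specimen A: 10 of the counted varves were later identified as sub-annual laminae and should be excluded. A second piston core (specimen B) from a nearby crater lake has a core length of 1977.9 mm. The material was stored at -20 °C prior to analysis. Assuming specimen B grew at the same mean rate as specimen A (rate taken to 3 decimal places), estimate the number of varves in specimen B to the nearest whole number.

3020 varves

Specimen A: after corrections the count is 11534 − 10 + 9 = 11533 varves.
A: Extension rate ≈ 7553.2 / 11533 = 0.655 mm/year.
For B, 1977.9 / 0.655 = 3019.69 years ≈ 3020 varves.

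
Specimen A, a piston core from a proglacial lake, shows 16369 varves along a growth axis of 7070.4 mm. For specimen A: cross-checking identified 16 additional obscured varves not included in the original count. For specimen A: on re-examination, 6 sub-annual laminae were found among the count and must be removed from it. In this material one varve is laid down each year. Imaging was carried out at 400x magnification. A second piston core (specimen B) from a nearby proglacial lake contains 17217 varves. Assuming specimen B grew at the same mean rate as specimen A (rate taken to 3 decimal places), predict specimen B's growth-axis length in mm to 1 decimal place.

Specimen A: after corrections the count is 16369 − 6 + 16 = 16379 varves.
A: Mean rate = 7070.4 mm / 16379 years ≈ 0.432 mm/yr.
B's length ≈ 0.432 × 17217 = 7437.7 mm.

7437.7 mm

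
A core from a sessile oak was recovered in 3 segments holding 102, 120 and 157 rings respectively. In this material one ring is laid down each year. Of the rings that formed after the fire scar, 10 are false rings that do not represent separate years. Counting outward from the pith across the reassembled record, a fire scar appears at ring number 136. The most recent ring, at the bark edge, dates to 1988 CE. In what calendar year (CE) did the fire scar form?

1755 CE

Total rings = 102 + 120 + 157 = 379.
Between ring 136 and the bark edge there are 379 − 136 = 243 rings.
243 − 10 false = 233 true rings after the fire scar.
Counting back 233 years from 1988 CE places the fire scar in 1988 − 233 = 1755 CE.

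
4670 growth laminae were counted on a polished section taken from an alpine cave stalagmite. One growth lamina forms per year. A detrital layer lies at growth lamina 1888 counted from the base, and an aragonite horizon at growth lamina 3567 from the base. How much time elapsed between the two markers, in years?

1679 years

The two markers are separated by 3567 − 1888 = 1679 growth laminae.
One growth lamina per year makes the interval 1679 years.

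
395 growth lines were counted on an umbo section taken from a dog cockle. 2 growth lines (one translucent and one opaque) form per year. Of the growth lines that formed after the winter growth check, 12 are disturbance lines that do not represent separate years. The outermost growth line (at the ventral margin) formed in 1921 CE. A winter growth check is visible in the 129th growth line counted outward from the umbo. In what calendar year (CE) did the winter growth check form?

The winter growth check sits at growth line 129 from the umbo, so 395 − 129 = 266 growth lines formed after it.
Excluding 12 false growth lines: 266 − 12 = 254.
With 2 growth lines per year, 254 / 2 = 127 years.
The growth line at the ventral margin is 1921 CE, so the winter growth check dates to 1921 − 127 = 1794 CE.

1794 CE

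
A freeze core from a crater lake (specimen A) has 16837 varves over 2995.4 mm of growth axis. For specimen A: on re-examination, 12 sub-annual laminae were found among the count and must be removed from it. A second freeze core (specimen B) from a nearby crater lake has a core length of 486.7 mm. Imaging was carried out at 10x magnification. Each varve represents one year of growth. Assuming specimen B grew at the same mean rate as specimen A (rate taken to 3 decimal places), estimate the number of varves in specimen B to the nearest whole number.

Specimen A: adjusted count: 16837 − 12 = 16825 varves.
A: 2995.4 mm over 16825 years gives 2995.4 / 16825 ≈ 0.178 mm per year.
Specimen B: 486.7 mm / 0.178 mm per year = 2734.27 years ≈ 2734 varves.

2734 varves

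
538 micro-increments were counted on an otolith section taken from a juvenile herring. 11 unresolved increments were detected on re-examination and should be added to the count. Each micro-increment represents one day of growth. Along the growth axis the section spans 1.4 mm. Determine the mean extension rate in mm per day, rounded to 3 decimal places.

Correcting the raw count gives 538 + 11 = 549 true micro-increments.
Mean rate = 1.4 mm / 549 days ≈ 0.003 mm per day.

0.003 mm per day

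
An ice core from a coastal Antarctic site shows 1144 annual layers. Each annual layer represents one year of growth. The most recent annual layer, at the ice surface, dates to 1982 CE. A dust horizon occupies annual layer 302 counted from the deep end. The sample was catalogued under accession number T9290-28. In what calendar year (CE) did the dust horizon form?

The dust horizon sits at annual layer 302 from the deep end, so 1144 − 302 = 842 annual layers formed after it.
1982 − 842 = 1140 CE.

1140 CE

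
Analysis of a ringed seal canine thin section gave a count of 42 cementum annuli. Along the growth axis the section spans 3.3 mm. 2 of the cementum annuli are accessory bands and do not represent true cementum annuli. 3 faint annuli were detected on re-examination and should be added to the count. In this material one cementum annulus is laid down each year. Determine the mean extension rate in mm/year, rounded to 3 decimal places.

0.077 mm/year

Adjusted count: 42 − 2 + 3 = 43 cementum annuli.
Mean rate = 3.3 mm / 43 years ≈ 0.077 mm/year.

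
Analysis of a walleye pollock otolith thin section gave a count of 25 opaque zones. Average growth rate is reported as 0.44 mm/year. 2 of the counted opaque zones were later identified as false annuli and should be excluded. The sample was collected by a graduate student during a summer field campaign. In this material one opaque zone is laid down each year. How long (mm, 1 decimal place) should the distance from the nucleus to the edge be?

Correcting the raw count gives 25 − 2 = 23 true opaque zones.
23 years at 0.44 mm/year gives 0.44 × 23 = 10.1 mm.

10.1 mm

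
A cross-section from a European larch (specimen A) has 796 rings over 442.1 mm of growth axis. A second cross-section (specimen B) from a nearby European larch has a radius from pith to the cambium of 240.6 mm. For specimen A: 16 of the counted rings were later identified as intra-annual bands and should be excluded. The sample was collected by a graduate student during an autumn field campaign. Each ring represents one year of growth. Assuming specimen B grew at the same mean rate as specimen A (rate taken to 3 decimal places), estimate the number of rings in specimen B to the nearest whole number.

424 rings

Specimen A: adjusted count: 796 − 16 = 780 rings.
A: 442.1 mm over 780 years gives 442.1 / 780 ≈ 0.567 mm per year.
B spans 240.6 / 0.567 = 424.34 years ≈ 424 rings.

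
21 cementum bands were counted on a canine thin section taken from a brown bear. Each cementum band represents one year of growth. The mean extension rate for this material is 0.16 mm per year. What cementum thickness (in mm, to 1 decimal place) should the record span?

21 years of growth are recorded.
Predicted length = 0.16 mm/year × 21 years = 3.4 mm.

3.4 mm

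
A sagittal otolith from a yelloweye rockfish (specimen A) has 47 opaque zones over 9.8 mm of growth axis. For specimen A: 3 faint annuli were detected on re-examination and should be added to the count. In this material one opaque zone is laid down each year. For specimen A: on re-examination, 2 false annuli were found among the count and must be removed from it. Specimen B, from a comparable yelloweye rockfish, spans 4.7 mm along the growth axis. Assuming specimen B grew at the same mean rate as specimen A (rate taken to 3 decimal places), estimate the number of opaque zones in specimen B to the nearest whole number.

23 opaque zones

Specimen A: after corrections the count is 47 − 2 + 3 = 48 opaque zones.
A: Mean rate = 9.8 mm / 48 years ≈ 0.204 mm/yr.
Specimen B: 4.7 mm / 0.204 mm per year = 23.04 years ≈ 23 opaque zones.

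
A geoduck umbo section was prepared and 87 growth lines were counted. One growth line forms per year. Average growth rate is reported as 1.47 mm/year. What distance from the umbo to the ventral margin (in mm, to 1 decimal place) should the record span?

The record spans 87 years at 1.47 mm per year.
Length ≈ 1.47 × 87 = 127.9 mm.

127.9 mm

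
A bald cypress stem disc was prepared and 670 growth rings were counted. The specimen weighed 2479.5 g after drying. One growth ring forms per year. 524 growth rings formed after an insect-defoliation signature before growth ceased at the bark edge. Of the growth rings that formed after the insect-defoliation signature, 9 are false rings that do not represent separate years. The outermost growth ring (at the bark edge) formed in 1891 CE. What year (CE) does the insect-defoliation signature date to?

1376 CE

There are 524 growth rings younger than the insect-defoliation signature.
Removing the 9 false growth rings leaves 524 − 9 = 515 true growth rings beyond the insect-defoliation signature.
Counting back 515 years from 1891 CE places the insect-defoliation signature in 1891 − 515 = 1376 CE.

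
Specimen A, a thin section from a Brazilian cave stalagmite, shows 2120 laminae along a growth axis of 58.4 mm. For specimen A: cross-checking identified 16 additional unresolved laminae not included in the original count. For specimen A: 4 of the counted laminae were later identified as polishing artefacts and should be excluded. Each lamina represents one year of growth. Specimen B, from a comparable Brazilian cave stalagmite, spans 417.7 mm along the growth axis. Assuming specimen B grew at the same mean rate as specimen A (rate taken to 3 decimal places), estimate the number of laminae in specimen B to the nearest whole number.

15470 laminae

Specimen A: correcting the raw count gives 2120 − 4 + 16 = 2132 true laminae.
A: Mean rate = 58.4 mm / 2132 years ≈ 0.027 mm/yr.
B spans 417.7 / 0.027 = 15470.37 years ≈ 15470 laminae.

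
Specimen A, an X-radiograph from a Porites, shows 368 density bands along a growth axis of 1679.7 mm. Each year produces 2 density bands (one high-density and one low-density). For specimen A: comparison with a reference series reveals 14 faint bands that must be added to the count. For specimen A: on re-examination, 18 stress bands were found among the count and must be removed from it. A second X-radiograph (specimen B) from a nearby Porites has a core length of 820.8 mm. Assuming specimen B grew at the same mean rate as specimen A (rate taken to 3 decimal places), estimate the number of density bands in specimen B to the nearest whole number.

Specimen A: after corrections the count is 368 − 18 + 14 = 364 density bands.
Specimen A: 364 density bands at 2 per year is 364 / 2 = 182 years.
A: Mean rate = 1679.7 mm / 182 years ≈ 9.229 mm per year.
Specimen B: 820.8 mm / 9.229 mm per year = 88.94 years; at 2 density bands per year that is 88.94 × 2 ≈ 178 density bands.

178 density bands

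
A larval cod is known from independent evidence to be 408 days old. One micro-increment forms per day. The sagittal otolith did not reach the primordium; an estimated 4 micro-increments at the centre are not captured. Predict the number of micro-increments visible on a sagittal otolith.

At one micro-increment per day, 408 days correspond to 408 micro-increments.
Less the 4 uncaptured micro-increments: 408 − 4 = 404.

404 micro-increments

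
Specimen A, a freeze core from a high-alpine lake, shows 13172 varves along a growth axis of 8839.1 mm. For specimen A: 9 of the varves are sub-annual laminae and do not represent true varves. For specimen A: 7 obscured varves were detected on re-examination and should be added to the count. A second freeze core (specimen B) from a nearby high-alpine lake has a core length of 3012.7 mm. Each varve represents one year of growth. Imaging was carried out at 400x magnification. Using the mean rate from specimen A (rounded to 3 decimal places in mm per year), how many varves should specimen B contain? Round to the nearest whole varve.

Specimen A: correcting the raw count gives 13172 − 9 + 7 = 13170 true varves.
A: Extension rate ≈ 8839.1 / 13170 = 0.671 mm per year.
Specimen B: 3012.7 mm / 0.671 mm per year = 4489.87 years ≈ 4490 varves.

4490 varves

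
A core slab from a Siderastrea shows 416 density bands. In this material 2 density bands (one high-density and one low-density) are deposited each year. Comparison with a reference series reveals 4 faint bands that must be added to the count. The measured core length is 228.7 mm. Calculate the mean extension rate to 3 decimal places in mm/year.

1.089 mm/year

Correcting the raw count gives 416 + 4 = 420 true density bands.
Dividing by 2 density bands per year: 420 / 2 = 210 years.
Extension rate ≈ 228.7 / 210 = 1.089 mm/year.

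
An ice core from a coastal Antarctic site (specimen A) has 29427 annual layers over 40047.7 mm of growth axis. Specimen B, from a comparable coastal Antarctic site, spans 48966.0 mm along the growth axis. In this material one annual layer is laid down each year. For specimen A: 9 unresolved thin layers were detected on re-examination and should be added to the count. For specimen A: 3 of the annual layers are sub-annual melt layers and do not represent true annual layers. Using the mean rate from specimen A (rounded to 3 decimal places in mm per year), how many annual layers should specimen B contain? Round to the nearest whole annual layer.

Specimen A: correcting the raw count gives 29427 − 3 + 9 = 29433 true annual layers.
A: 40047.7 mm over 29433 years gives 40047.7 / 29433 ≈ 1.361 mm per year.
For B, 48966.0 / 1.361 = 35977.96 years ≈ 35978 annual layers.

35978 annual layers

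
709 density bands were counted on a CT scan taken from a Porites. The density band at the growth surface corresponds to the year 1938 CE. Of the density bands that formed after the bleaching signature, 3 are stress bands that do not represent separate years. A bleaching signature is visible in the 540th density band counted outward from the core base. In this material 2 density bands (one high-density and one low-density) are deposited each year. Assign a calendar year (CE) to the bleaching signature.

1855 CE

The bleaching signature sits at density band 540 from the core base, so 709 − 540 = 169 density bands formed after it.
Excluding 3 false density bands: 169 − 3 = 166.
166 density bands at 2 per year is 166 / 2 = 83 years.
Counting back 83 years from 1938 CE places the bleaching signature in 1938 − 83 = 1855 CE.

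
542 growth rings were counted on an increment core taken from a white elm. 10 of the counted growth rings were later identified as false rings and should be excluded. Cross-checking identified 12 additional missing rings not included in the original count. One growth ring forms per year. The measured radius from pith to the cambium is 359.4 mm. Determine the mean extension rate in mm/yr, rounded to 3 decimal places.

True growth ring count = 542 − 10 + 12 = 544.
Mean rate = 359.4 mm / 544 years ≈ 0.661 mm/yr.

0.661 mm/yr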